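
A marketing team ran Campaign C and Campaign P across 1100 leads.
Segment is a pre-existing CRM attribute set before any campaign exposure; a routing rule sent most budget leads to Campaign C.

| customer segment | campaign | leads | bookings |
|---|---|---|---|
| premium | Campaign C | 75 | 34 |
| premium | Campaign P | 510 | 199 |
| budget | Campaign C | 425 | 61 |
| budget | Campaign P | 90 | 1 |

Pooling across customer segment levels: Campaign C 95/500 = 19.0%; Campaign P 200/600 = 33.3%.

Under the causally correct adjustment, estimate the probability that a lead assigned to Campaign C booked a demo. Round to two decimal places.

The imbalance in customer segment arose from how leads were allocated, not from anything the campaign did; and customer segment independently affects the outcome. The pooled gap is confounded — condition on customer segment.
Standardising Campaign C to the population customer segment mix: 0.532·34/75 + 0.468·61/425 = 0.308.

0.31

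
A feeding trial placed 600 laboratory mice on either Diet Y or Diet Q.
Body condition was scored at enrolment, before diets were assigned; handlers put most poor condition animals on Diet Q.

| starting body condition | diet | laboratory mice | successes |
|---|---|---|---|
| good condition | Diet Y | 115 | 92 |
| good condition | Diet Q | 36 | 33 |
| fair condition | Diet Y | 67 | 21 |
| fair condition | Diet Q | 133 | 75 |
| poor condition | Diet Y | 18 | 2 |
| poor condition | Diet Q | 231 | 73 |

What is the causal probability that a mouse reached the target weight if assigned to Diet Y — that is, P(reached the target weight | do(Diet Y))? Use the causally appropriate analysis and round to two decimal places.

Starting body condition is set before the diet has any effect — it is not caused by the diet — and it independently drives the outcome. That makes it a confounder, so the causal comparison is within starting body condition levels.
Standardising Diet Y to the population starting body condition mix: 0.252·92/115 + 0.333·21/67 + 0.415·2/18 = 0.352.

0.35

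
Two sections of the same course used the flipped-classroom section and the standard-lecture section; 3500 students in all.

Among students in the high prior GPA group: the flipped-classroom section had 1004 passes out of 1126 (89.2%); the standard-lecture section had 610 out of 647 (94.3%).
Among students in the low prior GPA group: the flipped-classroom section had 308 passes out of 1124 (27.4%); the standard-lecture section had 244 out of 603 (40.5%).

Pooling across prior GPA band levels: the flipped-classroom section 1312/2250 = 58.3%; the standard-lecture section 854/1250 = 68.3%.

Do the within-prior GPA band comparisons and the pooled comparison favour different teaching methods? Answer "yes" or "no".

Within each prior GPA band level (high prior GPA 89.2% vs 94.3%; low prior GPA 27.4% vs 40.5%), the standard-lecture section has the higher rate every time. Pooled: 58.3% vs 68.3% — the standard-lecture section has the higher rate overall. They agree.

no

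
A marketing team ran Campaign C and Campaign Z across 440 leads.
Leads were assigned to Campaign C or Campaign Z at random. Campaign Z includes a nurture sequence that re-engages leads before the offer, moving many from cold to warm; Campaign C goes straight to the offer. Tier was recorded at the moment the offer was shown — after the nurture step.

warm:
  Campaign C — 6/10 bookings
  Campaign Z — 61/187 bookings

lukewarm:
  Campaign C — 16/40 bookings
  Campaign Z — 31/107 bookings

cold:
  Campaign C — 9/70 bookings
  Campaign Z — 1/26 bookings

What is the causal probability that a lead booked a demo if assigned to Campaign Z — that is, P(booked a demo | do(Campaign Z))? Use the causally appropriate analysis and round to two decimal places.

The stratified and pooled comparisons disagree (Campaign C wins within each engagement tier; Campaign Z wins overall), so the answer turns on the causal role of engagement tier.
Stratifying would compare campaigns among leads the campaigns themselves sorted into engagement tier groups — a form of selection on an intermediate. The unconditioned pooled rates give the total causal effect.
So P(outcome | do(Campaign Z)) is just the pooled rate for Campaign Z: 93/320 = 0.291.

0.29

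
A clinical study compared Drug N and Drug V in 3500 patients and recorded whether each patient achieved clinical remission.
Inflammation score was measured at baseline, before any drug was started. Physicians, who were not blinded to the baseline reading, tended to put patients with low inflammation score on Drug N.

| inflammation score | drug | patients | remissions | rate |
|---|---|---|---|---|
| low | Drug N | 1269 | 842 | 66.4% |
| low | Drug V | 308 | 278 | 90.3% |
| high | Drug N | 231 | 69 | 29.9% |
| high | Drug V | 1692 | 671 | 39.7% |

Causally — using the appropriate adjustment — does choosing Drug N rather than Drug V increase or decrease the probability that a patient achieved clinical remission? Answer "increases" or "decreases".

decreases

Within every inflammation score level Drug V has the higher rate, yet pooled Drug N does — Simpson's reversal.
Inflammation score satisfies the back-door criterion: it is not a descendant of the drug, and it blocks the spurious path from drug to outcome. Adjusting for it (i.e., using the within-inflammation score rates) gives the causal effect.
Within each level — low: 66.4% vs 90.3%; high: 29.9% vs 39.7% — Drug V is higher every time.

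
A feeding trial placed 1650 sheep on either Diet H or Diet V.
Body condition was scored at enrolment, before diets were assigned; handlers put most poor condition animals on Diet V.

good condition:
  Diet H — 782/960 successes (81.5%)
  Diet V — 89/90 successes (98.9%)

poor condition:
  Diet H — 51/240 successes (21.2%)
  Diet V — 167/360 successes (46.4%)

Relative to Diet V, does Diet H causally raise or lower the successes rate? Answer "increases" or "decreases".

Diet V is higher inside every starting body condition stratum but Diet H is higher in aggregate. Whether to stratify depends on how starting body condition relates to the diet.
Here starting body condition is a common cause — it drives both which diet a case falls under and the outcome. The crude comparison mixes populations; the stratum-specific rates are the causally relevant ones.
Within each level — good condition: 81.5% vs 98.9%; poor condition: 21.2% vs 46.4% — Diet V is higher every time.

decreases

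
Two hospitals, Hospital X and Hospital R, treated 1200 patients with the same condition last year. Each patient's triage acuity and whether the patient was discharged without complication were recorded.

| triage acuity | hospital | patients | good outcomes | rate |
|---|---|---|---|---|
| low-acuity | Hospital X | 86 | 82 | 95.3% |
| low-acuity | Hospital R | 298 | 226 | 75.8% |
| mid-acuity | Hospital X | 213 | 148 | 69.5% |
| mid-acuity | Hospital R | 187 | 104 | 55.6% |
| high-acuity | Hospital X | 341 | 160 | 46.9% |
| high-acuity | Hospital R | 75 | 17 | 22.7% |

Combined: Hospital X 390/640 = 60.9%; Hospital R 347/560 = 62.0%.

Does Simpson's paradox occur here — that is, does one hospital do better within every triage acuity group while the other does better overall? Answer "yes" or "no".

yes

Within each triage acuity level (low-acuity 95.3% vs 75.8%; mid-acuity 69.5% vs 55.6%; high-acuity 46.9% vs 22.7%), Hospital X has the higher rate every time. Pooled: 60.9% vs 62.0% — Hospital R has the higher rate overall. The two comparisons disagree.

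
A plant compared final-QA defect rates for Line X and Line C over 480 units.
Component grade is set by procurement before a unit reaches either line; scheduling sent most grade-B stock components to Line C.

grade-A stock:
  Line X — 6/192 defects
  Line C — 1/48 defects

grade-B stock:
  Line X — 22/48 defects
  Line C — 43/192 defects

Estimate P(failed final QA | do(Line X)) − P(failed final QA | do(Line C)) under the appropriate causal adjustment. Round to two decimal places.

Component grade satisfies the back-door criterion: it is not a descendant of the line, and it blocks the spurious path from line to outcome. Adjusting for it (i.e., using the within-component grade rates) gives the causal effect.
Adjusting over the population distribution of component grade: 0.500·(0.031−0.021) + 0.500·(0.458−0.224) = +0.122.

+0.12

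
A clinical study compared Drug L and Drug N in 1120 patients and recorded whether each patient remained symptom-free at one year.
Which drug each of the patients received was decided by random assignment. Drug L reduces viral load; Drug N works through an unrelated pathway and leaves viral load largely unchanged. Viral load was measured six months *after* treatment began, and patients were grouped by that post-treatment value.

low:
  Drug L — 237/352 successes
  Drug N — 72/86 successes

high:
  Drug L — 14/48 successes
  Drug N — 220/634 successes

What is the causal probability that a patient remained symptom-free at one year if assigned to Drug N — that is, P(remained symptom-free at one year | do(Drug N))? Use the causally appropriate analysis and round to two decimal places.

Because the drug influences viral load, viral load is a post-treatment mediator, not a confounder. Stratifying on it would bias the estimate; the causal effect is the crude pooled difference.
So P(outcome | do(Drug N)) is just the pooled rate for Drug N: 292/720 = 0.406.

0.41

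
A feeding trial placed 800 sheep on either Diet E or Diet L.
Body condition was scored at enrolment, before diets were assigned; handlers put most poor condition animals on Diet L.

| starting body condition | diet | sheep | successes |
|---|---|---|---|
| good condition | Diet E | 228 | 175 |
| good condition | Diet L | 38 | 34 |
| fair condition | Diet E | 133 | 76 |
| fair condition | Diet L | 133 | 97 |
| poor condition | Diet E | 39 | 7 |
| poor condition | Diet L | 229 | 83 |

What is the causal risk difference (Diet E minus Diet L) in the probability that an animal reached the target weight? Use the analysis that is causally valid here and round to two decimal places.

-0.16

The stratified and pooled comparisons disagree (Diet L wins within each starting body condition; Diet E wins overall), so the answer turns on the causal role of starting body condition.
Starting body condition satisfies the back-door criterion: it is not a descendant of the diet, and it blocks the spurious path from diet to outcome. Adjusting for it (i.e., using the within-starting body condition rates) gives the causal effect.
Adjusting over the population distribution of starting body condition: 0.333·(0.768−0.895) + 0.333·(0.571−0.729) + 0.335·(0.179−0.362) = -0.156.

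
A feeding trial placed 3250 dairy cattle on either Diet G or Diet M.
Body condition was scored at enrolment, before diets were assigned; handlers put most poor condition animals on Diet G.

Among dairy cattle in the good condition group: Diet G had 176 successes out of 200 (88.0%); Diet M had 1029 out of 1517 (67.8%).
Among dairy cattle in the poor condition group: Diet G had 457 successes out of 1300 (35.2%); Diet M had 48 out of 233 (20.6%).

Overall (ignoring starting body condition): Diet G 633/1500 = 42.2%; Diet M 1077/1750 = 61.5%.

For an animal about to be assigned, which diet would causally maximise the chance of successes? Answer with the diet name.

Diet G

Starting body condition satisfies the back-door criterion: it is not a descendant of the diet, and it blocks the spurious path from diet to outcome. Adjusting for it (i.e., using the within-starting body condition rates) gives the causal effect.
Within each level — good condition: 88.0% vs 67.8%; poor condition: 35.2% vs 20.6% — Diet G is higher every time.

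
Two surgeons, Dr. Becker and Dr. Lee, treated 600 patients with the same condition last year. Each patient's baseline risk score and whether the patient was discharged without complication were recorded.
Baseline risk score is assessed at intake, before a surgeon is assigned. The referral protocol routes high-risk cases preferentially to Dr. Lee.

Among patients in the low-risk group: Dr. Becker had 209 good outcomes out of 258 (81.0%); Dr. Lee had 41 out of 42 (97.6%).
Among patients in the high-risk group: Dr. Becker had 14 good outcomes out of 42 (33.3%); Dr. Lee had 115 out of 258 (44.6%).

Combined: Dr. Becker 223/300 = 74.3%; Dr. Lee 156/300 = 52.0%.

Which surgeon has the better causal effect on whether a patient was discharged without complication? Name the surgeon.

Dr. Lee

The stratified and pooled comparisons disagree (Dr. Lee wins within each baseline risk score; Dr. Becker wins overall), so the answer turns on the causal role of baseline risk score.
Since baseline risk score is a pre-existing factor (not a product of the surgeon) and it affects the outcome on its own, it is a confounder. The stratified rates, not the pooled rate, identify the causal effect.
Within each level — low-risk: 81.0% vs 97.6%; high-risk: 33.3% vs 44.6% — Dr. Lee is higher every time.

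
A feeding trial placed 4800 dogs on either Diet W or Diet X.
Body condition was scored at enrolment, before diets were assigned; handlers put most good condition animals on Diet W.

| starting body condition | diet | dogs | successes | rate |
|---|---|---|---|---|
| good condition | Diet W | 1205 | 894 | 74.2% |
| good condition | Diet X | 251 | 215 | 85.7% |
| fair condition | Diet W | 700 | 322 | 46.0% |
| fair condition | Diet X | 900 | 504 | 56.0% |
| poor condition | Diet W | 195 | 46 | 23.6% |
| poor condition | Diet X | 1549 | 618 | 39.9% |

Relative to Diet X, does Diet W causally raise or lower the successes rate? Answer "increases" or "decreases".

decreases

Within every starting body condition level Diet X has the higher rate, yet pooled Diet W does — Simpson's reversal.
Starting body condition is set before the diet has any effect — it is not caused by the diet — and it independently drives the outcome. That makes it a confounder, so the causal comparison is within starting body condition levels.
Within each level — good condition: 74.2% vs 85.7%; fair condition: 46.0% vs 56.0%; poor condition: 23.6% vs 39.9% — Diet X is higher every time.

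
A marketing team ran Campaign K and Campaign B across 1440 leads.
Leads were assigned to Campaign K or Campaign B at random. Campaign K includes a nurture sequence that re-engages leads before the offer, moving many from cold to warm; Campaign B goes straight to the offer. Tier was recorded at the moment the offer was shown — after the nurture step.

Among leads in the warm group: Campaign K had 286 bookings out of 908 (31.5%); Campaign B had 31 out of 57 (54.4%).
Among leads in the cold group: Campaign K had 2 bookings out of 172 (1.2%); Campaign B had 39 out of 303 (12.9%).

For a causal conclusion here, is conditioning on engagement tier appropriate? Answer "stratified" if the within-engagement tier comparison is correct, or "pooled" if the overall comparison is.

Campaign B is higher inside every engagement tier stratum but Campaign K is higher in aggregate. Whether to stratify depends on how engagement tier relates to the campaign.
Engagement tier here is a post-treatment variable shaped by the campaign; conditioning on it would introduce bias rather than remove it. The overall comparison is the causal one.
Pooled: Campaign K 26.7% vs Campaign B 19.4%; Campaign K is higher overall.

pooled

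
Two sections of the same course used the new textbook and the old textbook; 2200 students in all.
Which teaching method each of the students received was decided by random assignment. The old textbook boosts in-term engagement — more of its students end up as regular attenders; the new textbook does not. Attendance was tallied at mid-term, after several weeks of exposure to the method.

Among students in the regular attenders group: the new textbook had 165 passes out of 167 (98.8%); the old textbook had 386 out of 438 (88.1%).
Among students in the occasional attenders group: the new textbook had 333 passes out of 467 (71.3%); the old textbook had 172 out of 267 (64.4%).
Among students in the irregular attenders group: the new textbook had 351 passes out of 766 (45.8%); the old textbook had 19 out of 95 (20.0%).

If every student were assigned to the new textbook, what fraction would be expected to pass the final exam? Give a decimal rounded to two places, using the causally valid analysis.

The distribution of mid-term attendance is itself part of what the teaching method does — it is an intermediate outcome. Holding it fixed would remove that part of the effect; the total effect is the pooled difference.
So P(outcome | do(the new textbook)) is just the pooled rate for the new textbook: 849/1400 = 0.606.

0.61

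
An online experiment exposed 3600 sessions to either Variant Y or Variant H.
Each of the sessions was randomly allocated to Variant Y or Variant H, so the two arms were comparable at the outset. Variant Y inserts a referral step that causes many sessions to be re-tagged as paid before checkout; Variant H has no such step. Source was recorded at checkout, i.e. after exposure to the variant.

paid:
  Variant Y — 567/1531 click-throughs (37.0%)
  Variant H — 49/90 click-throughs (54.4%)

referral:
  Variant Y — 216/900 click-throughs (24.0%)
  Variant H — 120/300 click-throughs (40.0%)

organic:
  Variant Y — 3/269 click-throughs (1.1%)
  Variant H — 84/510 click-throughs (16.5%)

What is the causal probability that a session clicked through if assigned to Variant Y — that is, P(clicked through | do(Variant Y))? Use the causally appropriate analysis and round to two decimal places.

Because the variant influences traffic source, traffic source is a post-treatment mediator, not a confounder. Stratifying on it would bias the estimate; the causal effect is the crude pooled difference.
So P(outcome | do(Variant Y)) is just the pooled rate for Variant Y: 786/2700 = 0.291.

0.29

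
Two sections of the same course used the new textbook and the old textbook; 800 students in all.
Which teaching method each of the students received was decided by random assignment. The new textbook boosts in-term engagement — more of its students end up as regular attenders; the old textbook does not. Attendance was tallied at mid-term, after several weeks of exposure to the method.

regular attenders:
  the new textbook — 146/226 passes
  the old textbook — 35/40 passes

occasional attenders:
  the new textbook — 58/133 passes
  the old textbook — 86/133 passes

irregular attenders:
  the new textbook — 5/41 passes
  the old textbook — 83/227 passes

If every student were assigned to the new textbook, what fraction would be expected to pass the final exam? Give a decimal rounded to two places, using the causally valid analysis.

0.52

The mid-term attendance-specific comparison favours the old textbook throughout, but the pooled figures favour the new textbook. The question is whether to condition on mid-term attendance.
Mid-term attendance here is a post-treatment variable shaped by the teaching method; conditioning on it would introduce bias rather than remove it. The overall comparison is the causal one.
So P(outcome | do(the new textbook)) is just the pooled rate for the new textbook: 209/400 = 0.522.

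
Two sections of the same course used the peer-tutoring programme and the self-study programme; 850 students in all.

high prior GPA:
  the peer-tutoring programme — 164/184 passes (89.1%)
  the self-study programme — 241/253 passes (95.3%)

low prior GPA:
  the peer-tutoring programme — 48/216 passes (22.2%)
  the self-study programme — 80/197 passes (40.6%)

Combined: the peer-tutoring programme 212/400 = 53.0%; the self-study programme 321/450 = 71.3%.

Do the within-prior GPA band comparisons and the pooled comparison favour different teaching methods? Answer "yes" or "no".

no

Within each prior GPA band level (high prior GPA 89.1% vs 95.3%; low prior GPA 22.2% vs 40.6%), the self-study programme has the higher rate every time. Pooled: 53.0% vs 71.3% — the self-study programme has the higher rate overall. They agree.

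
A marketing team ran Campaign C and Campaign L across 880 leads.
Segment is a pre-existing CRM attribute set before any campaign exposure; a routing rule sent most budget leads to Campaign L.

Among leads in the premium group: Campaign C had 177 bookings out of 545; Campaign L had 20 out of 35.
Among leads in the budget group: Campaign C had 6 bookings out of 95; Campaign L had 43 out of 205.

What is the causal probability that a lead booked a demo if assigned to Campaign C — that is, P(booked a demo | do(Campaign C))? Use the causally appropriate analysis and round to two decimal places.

0.24

Since customer segment is a pre-existing factor (not a product of the campaign) and it affects the outcome on its own, it is a confounder. The stratified rates, not the pooled rate, identify the causal effect.
Standardising Campaign C to the population customer segment mix: 0.659·177/545 + 0.341·6/95 = 0.236.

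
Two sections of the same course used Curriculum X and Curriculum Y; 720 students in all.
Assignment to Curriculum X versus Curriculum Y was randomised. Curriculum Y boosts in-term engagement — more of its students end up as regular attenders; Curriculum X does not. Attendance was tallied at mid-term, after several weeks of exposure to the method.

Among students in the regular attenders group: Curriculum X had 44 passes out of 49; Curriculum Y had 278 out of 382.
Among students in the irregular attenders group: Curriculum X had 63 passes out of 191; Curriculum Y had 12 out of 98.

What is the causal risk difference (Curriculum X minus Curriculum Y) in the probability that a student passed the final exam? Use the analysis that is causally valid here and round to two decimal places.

Mid-term attendance is recorded after the teaching method and is itself shifted by it — it sits on the causal path from teaching method to outcome. Conditioning on a mediator would strip out part of the effect we want; the pooled comparison gives the total causal effect.
The causal difference is the pooled difference: 0.446 − 0.604 = -0.158.

-0.16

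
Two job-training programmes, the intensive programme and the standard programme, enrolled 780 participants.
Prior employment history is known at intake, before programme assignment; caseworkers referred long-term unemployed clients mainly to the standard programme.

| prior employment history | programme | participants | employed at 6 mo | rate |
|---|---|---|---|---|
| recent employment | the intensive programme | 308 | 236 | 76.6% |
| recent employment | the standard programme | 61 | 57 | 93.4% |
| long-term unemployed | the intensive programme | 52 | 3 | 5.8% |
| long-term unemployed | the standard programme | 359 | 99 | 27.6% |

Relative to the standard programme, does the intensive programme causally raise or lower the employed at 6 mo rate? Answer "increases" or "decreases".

decreases

Since prior employment history is a pre-existing factor (not a product of the programme) and it affects the outcome on its own, it is a confounder. The stratified rates, not the pooled rate, identify the causal effect.
Within each level — recent employment: 76.6% vs 93.4%; long-term unemployed: 5.8% vs 27.6% — the standard programme is higher every time.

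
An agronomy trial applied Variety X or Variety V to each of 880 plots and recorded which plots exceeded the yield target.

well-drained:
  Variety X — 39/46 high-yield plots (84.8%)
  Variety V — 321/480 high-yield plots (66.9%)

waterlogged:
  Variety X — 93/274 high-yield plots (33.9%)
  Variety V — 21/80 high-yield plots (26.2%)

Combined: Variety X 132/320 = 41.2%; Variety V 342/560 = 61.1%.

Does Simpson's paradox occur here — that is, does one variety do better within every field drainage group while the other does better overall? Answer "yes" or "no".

Within each field drainage level (well-drained 84.8% vs 66.9%; waterlogged 33.9% vs 26.2%), Variety X has the higher rate every time. Pooled: 41.2% vs 61.1% — Variety V has the higher rate overall. The two comparisons disagree.

yes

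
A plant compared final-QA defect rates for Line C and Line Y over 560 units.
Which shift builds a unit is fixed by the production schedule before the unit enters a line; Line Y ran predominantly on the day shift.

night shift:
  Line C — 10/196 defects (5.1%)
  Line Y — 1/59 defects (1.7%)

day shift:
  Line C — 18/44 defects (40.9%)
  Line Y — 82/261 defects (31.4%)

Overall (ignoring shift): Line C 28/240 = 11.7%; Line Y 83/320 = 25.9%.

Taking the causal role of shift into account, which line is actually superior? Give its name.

Line Y

Since shift is a pre-existing factor (not a product of the line) and it affects the outcome on its own, it is a confounder. The stratified rates, not the pooled rate, identify the causal effect.
Within each level — night shift: 5.1% vs 1.7%; day shift: 40.9% vs 31.4% — Line Y is lower every time.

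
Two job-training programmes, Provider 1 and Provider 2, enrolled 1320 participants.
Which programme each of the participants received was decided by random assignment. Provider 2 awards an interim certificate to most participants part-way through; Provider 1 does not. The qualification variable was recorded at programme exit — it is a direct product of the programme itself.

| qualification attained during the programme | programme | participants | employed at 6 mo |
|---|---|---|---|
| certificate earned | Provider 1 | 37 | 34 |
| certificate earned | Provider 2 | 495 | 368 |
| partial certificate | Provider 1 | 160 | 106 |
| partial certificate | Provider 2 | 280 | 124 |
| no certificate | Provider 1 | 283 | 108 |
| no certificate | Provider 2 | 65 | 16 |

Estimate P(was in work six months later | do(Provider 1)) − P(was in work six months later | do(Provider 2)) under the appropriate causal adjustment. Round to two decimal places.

-0.09

Qualification attained during the programme is recorded after the programme and is itself shifted by it — it sits on the causal path from programme to outcome. Conditioning on a mediator would strip out part of the effect we want; the pooled comparison gives the total causal effect.
The causal difference is the pooled difference: 0.517 − 0.605 = -0.088.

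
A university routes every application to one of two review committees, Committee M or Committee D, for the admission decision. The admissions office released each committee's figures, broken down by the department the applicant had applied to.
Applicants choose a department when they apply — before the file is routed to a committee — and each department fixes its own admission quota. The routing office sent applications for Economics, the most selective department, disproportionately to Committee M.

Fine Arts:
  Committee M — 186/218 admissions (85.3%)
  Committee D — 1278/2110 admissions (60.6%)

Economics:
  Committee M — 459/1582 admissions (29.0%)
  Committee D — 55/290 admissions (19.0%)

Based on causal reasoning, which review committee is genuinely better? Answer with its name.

Committee M

Within every department level Committee M has the higher rate, yet pooled Committee D does — Simpson's reversal.
Department satisfies the back-door criterion: it is not a descendant of the review committee, and it blocks the spurious path from review committee to outcome. Adjusting for it (i.e., using the within-department rates) gives the causal effect.
Within each level — Fine Arts: 85.3% vs 60.6%; Economics: 29.0% vs 19.0% — Committee M is higher every time.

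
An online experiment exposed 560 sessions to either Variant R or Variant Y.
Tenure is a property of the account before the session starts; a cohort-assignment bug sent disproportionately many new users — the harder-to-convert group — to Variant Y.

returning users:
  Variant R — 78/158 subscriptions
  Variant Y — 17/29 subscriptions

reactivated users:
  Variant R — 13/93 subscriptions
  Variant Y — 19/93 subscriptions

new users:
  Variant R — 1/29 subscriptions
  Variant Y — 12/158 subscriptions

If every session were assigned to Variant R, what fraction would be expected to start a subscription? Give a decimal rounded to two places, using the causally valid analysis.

The stratified and pooled comparisons disagree (Variant Y wins within each user tenure; Variant R wins overall), so the answer turns on the causal role of user tenure.
The imbalance in user tenure arose from how sessions were allocated, not from anything the variant did; and user tenure independently affects the outcome. The pooled gap is confounded — condition on user tenure.
Standardising Variant R to the population user tenure mix: 0.334·78/158 + 0.332·13/93 + 0.334·1/29 = 0.223.

0.22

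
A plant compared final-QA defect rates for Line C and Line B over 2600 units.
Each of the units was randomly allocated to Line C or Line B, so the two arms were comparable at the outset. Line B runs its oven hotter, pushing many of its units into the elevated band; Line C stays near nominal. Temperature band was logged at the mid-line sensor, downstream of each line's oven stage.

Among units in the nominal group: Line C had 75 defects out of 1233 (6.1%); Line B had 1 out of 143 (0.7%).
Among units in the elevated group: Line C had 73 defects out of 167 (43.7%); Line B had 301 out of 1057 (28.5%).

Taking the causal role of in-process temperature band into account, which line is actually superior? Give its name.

Line C

In-process temperature band here is a post-treatment variable shaped by the line; conditioning on it would introduce bias rather than remove it. The overall comparison is the causal one.
Pooled: Line C 10.6% vs Line B 25.2%; Line C is lower overall.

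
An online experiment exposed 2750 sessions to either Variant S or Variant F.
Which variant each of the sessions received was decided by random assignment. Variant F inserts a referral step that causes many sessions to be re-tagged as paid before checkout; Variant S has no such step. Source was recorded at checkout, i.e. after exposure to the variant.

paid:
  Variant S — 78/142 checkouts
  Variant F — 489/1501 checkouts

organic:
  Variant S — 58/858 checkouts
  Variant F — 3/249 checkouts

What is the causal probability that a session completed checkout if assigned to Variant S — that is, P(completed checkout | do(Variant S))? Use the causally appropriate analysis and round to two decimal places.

0.14

Stratifying would compare variants among sessions the variants themselves sorted into traffic source groups — a form of selection on an intermediate. The unconditioned pooled rates give the total causal effect.
So P(outcome | do(Variant S)) is just the pooled rate for Variant S: 136/1000 = 0.136.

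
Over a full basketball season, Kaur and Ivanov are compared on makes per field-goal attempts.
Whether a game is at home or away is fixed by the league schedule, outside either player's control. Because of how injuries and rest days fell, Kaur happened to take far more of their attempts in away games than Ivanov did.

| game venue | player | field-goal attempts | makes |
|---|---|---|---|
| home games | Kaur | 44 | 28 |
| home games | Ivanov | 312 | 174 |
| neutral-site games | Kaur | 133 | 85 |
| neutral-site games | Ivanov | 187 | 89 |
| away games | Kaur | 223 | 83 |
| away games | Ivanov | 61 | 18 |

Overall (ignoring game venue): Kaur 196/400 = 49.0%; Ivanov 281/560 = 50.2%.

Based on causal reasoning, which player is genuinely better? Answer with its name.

Within every game venue level Kaur has the higher rate, yet pooled Ivanov does — Simpson's reversal.
Nothing the player does changes game venue; the imbalance is an allocation artefact. With game venue also predicting the outcome, the pooled figure is confounded, and the within-stratum comparison is the causal one.
Within each level — home games: 63.6% vs 55.8%; neutral-site games: 63.9% vs 47.6%; away games: 37.2% vs 29.5% — Kaur is higher every time.

Kaur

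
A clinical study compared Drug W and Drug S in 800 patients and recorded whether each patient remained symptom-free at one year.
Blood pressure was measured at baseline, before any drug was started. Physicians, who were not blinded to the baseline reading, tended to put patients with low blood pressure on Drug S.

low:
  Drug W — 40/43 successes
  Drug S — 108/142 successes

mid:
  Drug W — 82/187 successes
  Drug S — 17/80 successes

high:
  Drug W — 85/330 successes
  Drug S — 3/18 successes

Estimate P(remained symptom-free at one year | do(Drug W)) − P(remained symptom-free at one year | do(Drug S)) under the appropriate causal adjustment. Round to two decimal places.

Here blood pressure is a common cause — it drives both which drug a case falls under and the outcome. The crude comparison mixes populations; the stratum-specific rates are the causally relevant ones.
Adjusting over the population distribution of blood pressure: 0.231·(0.930−0.761) + 0.334·(0.439−0.212) + 0.435·(0.258−0.167) = +0.154.

+0.15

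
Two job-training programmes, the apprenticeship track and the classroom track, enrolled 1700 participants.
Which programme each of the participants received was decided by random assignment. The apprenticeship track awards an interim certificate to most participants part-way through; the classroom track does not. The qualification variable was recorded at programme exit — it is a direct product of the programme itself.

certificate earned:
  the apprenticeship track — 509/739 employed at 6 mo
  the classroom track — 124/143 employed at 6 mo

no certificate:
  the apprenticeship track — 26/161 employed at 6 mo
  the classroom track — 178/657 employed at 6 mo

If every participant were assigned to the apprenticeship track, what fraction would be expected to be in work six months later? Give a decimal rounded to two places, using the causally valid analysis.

0.59

Within every qualification attained during the programme level the classroom track has the higher rate, yet pooled the apprenticeship track does — Simpson's reversal.
Qualification attained during the programme is downstream of the programme. One should not condition on a consequence of treatment, so the overall rates are the right comparison.
So P(outcome | do(the apprenticeship track)) is just the pooled rate for the apprenticeship track: 535/900 = 0.594.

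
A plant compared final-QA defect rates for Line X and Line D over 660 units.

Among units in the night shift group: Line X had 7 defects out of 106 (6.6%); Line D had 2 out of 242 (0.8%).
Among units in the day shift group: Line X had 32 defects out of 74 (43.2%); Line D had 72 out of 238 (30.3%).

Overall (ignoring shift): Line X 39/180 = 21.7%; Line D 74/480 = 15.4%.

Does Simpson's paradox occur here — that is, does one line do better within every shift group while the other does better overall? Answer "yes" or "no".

Within each shift level (night shift 6.6% vs 0.8%; day shift 43.2% vs 30.3%), Line D has the lower rate every time. Pooled: 21.7% vs 15.4% — Line D has the lower rate overall. They agree.

no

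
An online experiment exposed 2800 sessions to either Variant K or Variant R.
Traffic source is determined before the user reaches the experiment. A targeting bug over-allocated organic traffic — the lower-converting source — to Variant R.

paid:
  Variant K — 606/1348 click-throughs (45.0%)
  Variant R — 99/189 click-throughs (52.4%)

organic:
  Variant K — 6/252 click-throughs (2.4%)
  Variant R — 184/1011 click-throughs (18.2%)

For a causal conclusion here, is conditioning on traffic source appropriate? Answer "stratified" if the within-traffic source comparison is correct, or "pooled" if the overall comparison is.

Variant R is higher inside every traffic source stratum but Variant K is higher in aggregate. Whether to stratify depends on how traffic source relates to the variant.
Traffic source is set before the variant has any effect — it is not caused by the variant — and it independently drives the outcome. That makes it a confounder, so the causal comparison is within traffic source levels.
Within each level — paid: 45.0% vs 52.4%; organic: 2.4% vs 18.2% — Variant R is higher every time.

stratified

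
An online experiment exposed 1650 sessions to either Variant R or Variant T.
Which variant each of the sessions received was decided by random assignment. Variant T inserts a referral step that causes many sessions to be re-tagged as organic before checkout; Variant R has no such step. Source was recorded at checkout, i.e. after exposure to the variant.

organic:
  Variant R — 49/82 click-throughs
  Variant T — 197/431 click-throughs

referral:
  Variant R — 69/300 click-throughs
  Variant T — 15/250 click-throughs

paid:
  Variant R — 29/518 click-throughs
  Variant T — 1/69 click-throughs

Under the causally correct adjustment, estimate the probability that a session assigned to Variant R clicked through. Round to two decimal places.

0.16

The distribution of traffic source is itself part of what the variant does — it is an intermediate outcome. Holding it fixed would remove that part of the effect; the total effect is the pooled difference.
So P(outcome | do(Variant R)) is just the pooled rate for Variant R: 147/900 = 0.163.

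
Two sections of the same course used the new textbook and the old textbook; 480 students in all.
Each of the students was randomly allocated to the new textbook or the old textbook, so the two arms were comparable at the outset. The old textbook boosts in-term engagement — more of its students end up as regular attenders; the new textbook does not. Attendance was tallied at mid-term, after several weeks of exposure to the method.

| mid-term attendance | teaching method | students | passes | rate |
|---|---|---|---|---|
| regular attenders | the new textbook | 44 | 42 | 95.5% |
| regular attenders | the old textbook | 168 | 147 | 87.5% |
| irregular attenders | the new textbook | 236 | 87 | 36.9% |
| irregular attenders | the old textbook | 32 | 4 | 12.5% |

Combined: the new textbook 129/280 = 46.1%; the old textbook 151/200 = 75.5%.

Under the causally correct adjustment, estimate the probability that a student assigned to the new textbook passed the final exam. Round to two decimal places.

0.46

Mid-term attendance lies on the pathway teaching method → mid-term attendance → outcome, so adjusting for it blocks the indirect effect. For the total causal effect of teaching method, use the unadjusted pooled rates.
So P(outcome | do(the new textbook)) is just the pooled rate for the new textbook: 129/280 = 0.461.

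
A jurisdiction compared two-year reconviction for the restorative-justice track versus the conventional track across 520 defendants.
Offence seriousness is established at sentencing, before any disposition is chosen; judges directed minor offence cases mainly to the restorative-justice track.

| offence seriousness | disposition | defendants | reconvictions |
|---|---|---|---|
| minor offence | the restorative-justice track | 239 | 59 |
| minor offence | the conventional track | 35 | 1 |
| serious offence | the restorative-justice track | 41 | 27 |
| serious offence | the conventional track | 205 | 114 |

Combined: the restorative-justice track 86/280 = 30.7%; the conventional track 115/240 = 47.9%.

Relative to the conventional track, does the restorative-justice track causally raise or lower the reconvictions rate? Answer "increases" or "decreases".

Offence seriousness is set before the disposition has any effect — it is not caused by the disposition — and it independently drives the outcome. That makes it a confounder, so the causal comparison is within offence seriousness levels.
Within each level — minor offence: 24.7% vs 2.9%; serious offence: 65.9% vs 55.6% — the conventional track is lower every time.

increases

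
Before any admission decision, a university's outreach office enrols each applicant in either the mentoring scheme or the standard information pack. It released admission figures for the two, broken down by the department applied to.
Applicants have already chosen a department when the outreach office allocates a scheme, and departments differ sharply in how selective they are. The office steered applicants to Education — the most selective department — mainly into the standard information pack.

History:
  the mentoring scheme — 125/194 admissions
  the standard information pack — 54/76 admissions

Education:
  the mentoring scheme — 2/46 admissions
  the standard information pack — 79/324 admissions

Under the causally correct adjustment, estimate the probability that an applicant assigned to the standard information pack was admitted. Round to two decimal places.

The department-specific comparison favours the standard information pack throughout, but the pooled figures favour the mentoring scheme. The question is whether to condition on department.
Department differs across outreach schemes for reasons unrelated to any effect of the outreach scheme itself, and it separately predicts the outcome — a classic confounder. We must compare within department levels.
Standardising the standard information pack to the population department mix: 0.422·54/76 + 0.578·79/324 = 0.441.

0.44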